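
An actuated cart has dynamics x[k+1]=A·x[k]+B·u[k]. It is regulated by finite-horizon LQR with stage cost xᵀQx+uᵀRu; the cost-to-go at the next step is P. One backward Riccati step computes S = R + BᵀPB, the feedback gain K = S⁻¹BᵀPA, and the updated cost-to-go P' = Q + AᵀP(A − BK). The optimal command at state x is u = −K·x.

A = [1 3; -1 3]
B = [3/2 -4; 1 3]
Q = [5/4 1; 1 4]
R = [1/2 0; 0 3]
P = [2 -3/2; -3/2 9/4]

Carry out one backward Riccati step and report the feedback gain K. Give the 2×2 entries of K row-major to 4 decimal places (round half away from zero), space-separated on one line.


BᵀP = [1.5000 0.0000; -12.5000 12.7500]
S = R + BᵀPB = [1/2 0; 0 3] + [2.2500 -6.0000; -6.0000 88.2500] = [2.7500 -6.0000; -6.0000 91.2500]
BᵀPA = [1.5000 4.5000; -25.2500 0.7500]
K = S⁻¹·BᵀPA = [-0.0680 1.9314; -0.2812 0.1352]
A−BK = [-0.0227 0.6438; -0.0884 0.6630]
AᵀP(A−BK) = [0.2521 -0.2329; -0.2329 2.4574]
P' = Q + AᵀP(A−BK) = [1.5021 0.7671; 0.7671 6.4574]
tr(P') = 7.9595

-0.0680 1.9314 -0.2812 0.1352


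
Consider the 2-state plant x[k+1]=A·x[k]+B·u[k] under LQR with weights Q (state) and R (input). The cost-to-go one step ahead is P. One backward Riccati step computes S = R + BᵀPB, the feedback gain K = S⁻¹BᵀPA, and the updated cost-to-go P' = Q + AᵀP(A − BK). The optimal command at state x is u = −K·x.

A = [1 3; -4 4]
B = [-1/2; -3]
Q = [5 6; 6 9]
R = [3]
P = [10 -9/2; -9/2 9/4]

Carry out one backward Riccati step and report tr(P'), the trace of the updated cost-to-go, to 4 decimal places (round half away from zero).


BᵀP = [8.5000 -4.5000]
S = R + BᵀPB = [3] + [9.2500] = [12.2500]
BᵀPA = [26.5000 7.5000]
K = S⁻¹·BᵀPA = [2.1633 0.6122]
A−BK = [2.0816 3.3061; 2.4898 5.8367]
AᵀP(A−BK) = [24.6735 13.7755; 13.7755 13.4082]
P' = Q + AᵀP(A−BK) = [29.6735 19.7755; 19.7755 22.4082]
tr(P') = 52.0816

52.0816


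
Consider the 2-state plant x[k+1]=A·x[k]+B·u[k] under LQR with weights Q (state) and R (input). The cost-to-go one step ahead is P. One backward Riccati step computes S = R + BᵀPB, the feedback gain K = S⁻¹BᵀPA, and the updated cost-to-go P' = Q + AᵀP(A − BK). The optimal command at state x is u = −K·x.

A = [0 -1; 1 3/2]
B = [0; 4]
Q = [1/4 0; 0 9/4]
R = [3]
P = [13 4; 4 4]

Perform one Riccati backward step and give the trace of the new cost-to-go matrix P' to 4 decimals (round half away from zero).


11.7239

BᵀP = [16.0000 16.0000]
S = R + BᵀPB = [3] + [64.0000] = [67.0000]
BᵀPA = [16.0000 8.0000]
K = S⁻¹·BᵀPA = [0.2388 0.1194]
A−BK = [0.0000 -1.0000; 0.0448 1.0224]
AᵀP(A−BK) = [0.1791 0.0896; 0.0896 9.0448]
P' = Q + AᵀP(A−BK) = [0.4291 0.0896; 0.0896 11.2948]
tr(P') = 11.7239


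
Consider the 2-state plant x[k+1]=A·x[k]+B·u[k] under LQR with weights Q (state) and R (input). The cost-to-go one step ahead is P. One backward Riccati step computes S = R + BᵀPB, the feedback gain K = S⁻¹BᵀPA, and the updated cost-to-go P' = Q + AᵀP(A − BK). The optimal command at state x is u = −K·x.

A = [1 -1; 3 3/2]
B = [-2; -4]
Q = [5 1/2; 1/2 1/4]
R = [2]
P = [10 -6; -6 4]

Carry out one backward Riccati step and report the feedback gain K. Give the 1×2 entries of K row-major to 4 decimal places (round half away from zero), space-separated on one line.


BᵀP = [4.0000 -4.0000]
S = R + BᵀPB = [2] + [8.0000] = [10.0000]
BᵀPA = [-8.0000 -10.0000]
K = S⁻¹·BᵀPA = [-0.8000 -1.0000]
A−BK = [-0.6000 -3.0000; -0.2000 -2.5000]
AᵀP(A−BK) = [3.6000 9.0000; 9.0000 27.0000]
P' = Q + AᵀP(A−BK) = [8.6000 9.5000; 9.5000 27.2500]
tr(P') = 35.8500

-0.8000 -1.0000


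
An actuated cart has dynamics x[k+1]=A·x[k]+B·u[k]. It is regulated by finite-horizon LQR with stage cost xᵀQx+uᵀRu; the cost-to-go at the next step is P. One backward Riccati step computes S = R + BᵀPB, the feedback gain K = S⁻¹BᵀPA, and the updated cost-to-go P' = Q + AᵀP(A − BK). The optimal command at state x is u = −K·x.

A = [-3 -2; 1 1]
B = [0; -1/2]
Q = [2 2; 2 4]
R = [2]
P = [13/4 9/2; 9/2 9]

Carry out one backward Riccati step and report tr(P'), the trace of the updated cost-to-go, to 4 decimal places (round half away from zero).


BᵀP = [-2.2500 -4.5000]
S = R + BᵀPB = [2] + [2.2500] = [4.2500]
BᵀPA = [2.2500 0.0000]
K = S⁻¹·BᵀPA = [0.5294 0.0000]
A−BK = [-3.0000 -2.0000; 1.2647 1.0000]
AᵀP(A−BK) = [10.0588 6.0000; 6.0000 4.0000]
P' = Q + AᵀP(A−BK) = [12.0588 8.0000; 8.0000 8.0000]
tr(P') = 20.0588

20.0588


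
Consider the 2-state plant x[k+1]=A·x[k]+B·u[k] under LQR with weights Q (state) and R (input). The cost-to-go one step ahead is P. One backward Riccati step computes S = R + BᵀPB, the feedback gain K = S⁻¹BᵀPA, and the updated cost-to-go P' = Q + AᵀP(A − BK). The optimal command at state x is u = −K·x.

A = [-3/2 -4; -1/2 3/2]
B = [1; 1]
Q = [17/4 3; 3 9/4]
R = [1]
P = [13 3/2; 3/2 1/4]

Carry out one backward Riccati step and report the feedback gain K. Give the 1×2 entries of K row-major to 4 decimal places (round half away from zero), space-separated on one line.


BᵀP = [14.5000 1.7500]
S = R + BᵀPB = [1] + [16.2500] = [17.2500]
BᵀPA = [-22.6250 -55.3750]
K = S⁻¹·BᵀPA = [-1.3116 -3.2101]
A−BK = [-0.1884 -0.7899; 0.8116 4.7101]
AᵀP(A−BK) = [1.8877 4.8080; 4.8080 12.8007]
P' = Q + AᵀP(A−BK) = [6.1377 7.8080; 7.8080 15.0507]
tr(P') = 21.1884

-1.3116 -3.2101


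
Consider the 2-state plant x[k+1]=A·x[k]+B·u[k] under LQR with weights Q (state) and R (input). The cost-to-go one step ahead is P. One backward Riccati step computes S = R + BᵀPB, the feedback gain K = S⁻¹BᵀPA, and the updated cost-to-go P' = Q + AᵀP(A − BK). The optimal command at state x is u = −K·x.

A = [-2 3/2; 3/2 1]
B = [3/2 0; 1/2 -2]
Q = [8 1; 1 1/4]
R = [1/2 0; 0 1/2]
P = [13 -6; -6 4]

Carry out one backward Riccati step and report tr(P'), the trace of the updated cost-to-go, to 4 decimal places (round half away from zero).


10.1967

BᵀP = [16.5000 -7.0000; 12.0000 -8.0000]
S = R + BᵀPB = [1/2 0; 0 1/2] + [21.2500 14.0000; 14.0000 16.0000] = [21.7500 14.0000; 14.0000 16.5000]
BᵀPA = [-43.5000 17.7500; -36.0000 10.0000]
K = S⁻¹·BᵀPA = [-1.3124 0.9386; -1.0683 -0.1903]
A−BK = [-0.0315 0.0921; 0.0196 0.1500]
AᵀP(A−BK) = [1.4536 -0.5226; -0.5226 0.4931]
P' = Q + AᵀP(A−BK) = [9.4536 0.4774; 0.4774 0.7431]
tr(P') = 10.1967


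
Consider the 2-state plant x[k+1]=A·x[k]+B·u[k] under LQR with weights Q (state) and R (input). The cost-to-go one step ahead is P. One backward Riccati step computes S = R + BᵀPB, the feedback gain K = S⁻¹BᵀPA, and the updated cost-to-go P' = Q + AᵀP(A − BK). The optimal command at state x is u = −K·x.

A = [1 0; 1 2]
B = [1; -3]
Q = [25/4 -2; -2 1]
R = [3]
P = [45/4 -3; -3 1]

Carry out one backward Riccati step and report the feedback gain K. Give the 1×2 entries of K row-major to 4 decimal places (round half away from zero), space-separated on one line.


BᵀP = [20.2500 -6.0000]
S = R + BᵀPB = [3] + [38.2500] = [41.2500]
BᵀPA = [14.2500 -12.0000]
K = S⁻¹·BᵀPA = [0.3455 -0.2909]
A−BK = [0.6545 0.2909; 2.0364 1.1273]
AᵀP(A−BK) = [1.3273 0.1455; 0.1455 0.5091]
P' = Q + AᵀP(A−BK) = [7.5773 -1.8545; -1.8545 1.5091]
tr(P') = 9.0864

0.3455 -0.2909


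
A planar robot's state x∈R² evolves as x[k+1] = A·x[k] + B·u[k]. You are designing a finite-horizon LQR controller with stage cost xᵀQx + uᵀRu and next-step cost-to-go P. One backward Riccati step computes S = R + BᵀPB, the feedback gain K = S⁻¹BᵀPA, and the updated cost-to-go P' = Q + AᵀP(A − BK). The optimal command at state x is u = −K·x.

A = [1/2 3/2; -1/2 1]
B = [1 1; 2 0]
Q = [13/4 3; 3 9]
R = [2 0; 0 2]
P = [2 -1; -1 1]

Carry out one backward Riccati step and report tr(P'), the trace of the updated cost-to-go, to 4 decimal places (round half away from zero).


BᵀP = [0.0000 1.0000; 2.0000 -1.0000]
S = R + BᵀPB = [2 0; 0 2] + [2.0000 0.0000; 0.0000 2.0000] = [4.0000 0.0000; 0.0000 4.0000]
BᵀPA = [-0.5000 1.0000; 1.5000 2.0000]
K = S⁻¹·BᵀPA = [-0.1250 0.2500; 0.3750 0.5000]
A−BK = [0.2500 0.7500; -0.2500 0.5000]
AᵀP(A−BK) = [0.6250 0.6250; 0.6250 1.2500]
P' = Q + AᵀP(A−BK) = [3.8750 3.6250; 3.6250 10.2500]
tr(P') = 14.1250

14.1250


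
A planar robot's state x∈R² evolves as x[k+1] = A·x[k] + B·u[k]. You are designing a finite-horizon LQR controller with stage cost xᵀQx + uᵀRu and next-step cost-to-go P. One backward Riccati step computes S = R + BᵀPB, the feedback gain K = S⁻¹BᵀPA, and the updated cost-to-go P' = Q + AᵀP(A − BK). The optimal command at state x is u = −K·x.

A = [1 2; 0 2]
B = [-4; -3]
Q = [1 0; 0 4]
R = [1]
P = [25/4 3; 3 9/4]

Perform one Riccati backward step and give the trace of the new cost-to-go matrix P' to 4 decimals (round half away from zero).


5.6730

BᵀP = [-34.0000 -18.7500]
S = R + BᵀPB = [1] + [192.2500] = [193.2500]
BᵀPA = [-34.0000 -105.5000]
K = S⁻¹·BᵀPA = [-0.1759 -0.5459]
A−BK = [0.2962 -0.1837; -0.5278 0.3622]
AᵀP(A−BK) = [0.2681 -0.0614; -0.0614 0.4049]
P' = Q + AᵀP(A−BK) = [1.2681 -0.0614; -0.0614 4.4049]
tr(P') = 5.6730


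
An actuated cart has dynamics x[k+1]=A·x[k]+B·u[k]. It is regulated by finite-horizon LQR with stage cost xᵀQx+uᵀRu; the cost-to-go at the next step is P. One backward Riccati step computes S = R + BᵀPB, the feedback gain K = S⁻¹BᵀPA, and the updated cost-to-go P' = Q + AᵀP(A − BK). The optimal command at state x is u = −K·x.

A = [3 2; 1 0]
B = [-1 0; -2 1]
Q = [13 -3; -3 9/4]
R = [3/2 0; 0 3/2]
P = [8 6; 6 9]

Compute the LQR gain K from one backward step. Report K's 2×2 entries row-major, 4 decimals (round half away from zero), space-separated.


BᵀP = [-20.0000 -24.0000; 6.0000 9.0000]
S = R + BᵀPB = [3/2 0; 0 3/2] + [68.0000 -24.0000; -24.0000 9.0000] = [69.5000 -24.0000; -24.0000 10.5000]
BᵀPA = [-84.0000 -40.0000; 27.0000 12.0000]
K = S⁻¹·BᵀPA = [-1.5220 -0.8585; -0.9073 -0.8195]
A−BK = [1.4780 1.1415; -1.1366 -0.8976]
AᵀP(A−BK) = [13.6537 10.0098; 10.0098 7.4927]
P' = Q + AᵀP(A−BK) = [26.6537 7.0098; 7.0098 9.7427]
tr(P') = 36.3963

-1.5220 -0.8585 -0.9073 -0.8195


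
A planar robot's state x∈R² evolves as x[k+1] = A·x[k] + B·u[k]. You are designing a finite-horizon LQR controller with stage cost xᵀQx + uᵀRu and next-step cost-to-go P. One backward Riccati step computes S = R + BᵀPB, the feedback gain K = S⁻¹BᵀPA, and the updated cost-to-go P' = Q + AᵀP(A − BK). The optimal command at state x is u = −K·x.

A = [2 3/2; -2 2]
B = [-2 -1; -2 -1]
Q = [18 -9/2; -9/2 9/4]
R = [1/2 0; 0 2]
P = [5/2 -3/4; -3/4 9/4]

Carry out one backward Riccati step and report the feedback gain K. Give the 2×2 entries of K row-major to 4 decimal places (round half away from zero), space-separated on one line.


-0.0699 -0.7860 -0.0087 -0.0983

BᵀP = [-3.5000 -3.0000; -1.7500 -1.5000]
S = R + BᵀPB = [1/2 0; 0 2] + [13.0000 6.5000; 6.5000 3.2500] = [13.5000 6.5000; 6.5000 5.2500]
BᵀPA = [-1.0000 -11.2500; -0.5000 -5.6250]
K = S⁻¹·BᵀPA = [-0.0699 -0.7860; -0.0087 -0.0983]
A−BK = [1.8515 -0.1703; -2.1485 0.3297]
AᵀP(A−BK) = [24.9258 -3.0852; -3.0852 0.7295]
P' = Q + AᵀP(A−BK) = [42.9258 -7.5852; -7.5852 2.9795]
tr(P') = 45.9053


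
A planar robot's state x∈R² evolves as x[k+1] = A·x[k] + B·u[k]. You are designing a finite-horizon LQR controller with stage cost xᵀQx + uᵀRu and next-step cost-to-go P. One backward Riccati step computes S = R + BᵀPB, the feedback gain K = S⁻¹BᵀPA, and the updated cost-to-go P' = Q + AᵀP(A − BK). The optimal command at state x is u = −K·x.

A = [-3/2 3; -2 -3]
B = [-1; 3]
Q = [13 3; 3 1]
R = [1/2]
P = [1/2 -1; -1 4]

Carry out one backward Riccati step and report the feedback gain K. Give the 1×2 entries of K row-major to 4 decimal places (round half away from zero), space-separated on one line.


BᵀP = [-3.5000 13.0000]
S = R + BᵀPB = [1/2] + [42.5000] = [43.0000]
BᵀPA = [-20.7500 -49.5000]
K = S⁻¹·BᵀPA = [-0.4826 -1.1512]
A−BK = [-1.9826 1.8488; -0.5523 0.4535]
AᵀP(A−BK) = [1.1119 -0.6366; -0.6366 1.5174]
P' = Q + AᵀP(A−BK) = [14.1119 2.3634; 2.3634 2.5174]
tr(P') = 16.6294

-0.4826 -1.1512


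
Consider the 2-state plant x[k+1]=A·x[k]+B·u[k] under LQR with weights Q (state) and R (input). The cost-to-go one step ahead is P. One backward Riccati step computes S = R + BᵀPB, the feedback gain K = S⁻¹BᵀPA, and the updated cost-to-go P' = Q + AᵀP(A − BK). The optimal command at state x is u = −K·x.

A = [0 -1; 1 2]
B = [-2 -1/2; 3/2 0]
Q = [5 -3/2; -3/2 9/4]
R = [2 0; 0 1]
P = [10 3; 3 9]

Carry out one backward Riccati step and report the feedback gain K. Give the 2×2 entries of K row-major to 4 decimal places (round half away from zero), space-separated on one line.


0.3995 0.9624 -1.3131 -1.5597

BᵀP = [-15.5000 7.5000; -5.0000 -1.5000]
S = R + BᵀPB = [2 0; 0 1] + [42.2500 7.7500; 7.7500 2.5000] = [44.2500 7.7500; 7.7500 3.5000]
BᵀPA = [7.5000 30.5000; -1.5000 2.0000]
K = S⁻¹·BᵀPA = [0.3995 0.9624; -1.3131 -1.5597]
A−BK = [0.1424 0.1450; 0.4008 0.5564]
AᵀP(A−BK) = [4.0343 5.4423; 5.4423 7.7653]
P' = Q + AᵀP(A−BK) = [9.0343 3.9423; 3.9423 10.0153]
tr(P') = 19.0496


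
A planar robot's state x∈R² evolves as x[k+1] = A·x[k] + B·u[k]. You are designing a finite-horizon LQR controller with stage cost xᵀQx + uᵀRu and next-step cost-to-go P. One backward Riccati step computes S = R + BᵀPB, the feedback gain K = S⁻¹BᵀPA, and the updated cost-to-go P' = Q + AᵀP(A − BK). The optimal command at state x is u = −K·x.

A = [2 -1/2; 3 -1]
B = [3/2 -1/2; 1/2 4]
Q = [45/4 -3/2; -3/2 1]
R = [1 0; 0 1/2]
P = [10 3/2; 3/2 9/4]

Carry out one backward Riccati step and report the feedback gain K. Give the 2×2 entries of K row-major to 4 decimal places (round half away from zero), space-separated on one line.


BᵀP = [15.7500 3.3750; 1.0000 8.2500]
S = R + BᵀPB = [1 0; 0 1/2] + [25.3125 5.6250; 5.6250 32.5000] = [26.3125 5.6250; 5.6250 33.0000]
BᵀPA = [41.6250 -11.2500; 26.7500 -8.7500]
K = S⁻¹·BᵀPA = [1.4619 -0.3849; 0.5614 -0.1995]
A−BK = [0.0878 -0.0224; 0.0234 -0.0094]
AᵀP(A−BK) = [2.3793 -0.6409; -0.6409 0.1739]
P' = Q + AᵀP(A−BK) = [13.6293 -2.1409; -2.1409 1.1739]
tr(P') = 14.8032

1.4619 -0.3849 0.5614 -0.1995


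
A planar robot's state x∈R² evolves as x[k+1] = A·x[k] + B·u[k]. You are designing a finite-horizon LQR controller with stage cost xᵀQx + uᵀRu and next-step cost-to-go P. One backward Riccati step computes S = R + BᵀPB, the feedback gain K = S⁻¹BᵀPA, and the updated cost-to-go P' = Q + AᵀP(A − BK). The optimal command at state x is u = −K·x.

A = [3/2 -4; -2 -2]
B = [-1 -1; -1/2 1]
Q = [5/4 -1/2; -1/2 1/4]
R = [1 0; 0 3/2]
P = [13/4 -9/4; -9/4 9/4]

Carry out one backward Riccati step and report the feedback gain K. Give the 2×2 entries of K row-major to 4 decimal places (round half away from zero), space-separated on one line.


-0.3421 1.5669 -1.4033 0.6876

BᵀP = [-2.1250 1.1250; -5.5000 4.5000]
S = R + BᵀPB = [1 0; 0 3/2] + [1.5625 3.2500; 3.2500 10.0000] = [2.5625 3.2500; 3.2500 11.5000]
BᵀPA = [-5.4375 6.2500; -17.2500 13.0000]
K = S⁻¹·BᵀPA = [-0.3421 1.5669; -1.4033 0.6876]
A−BK = [-0.2455 -1.7455; -0.7678 -1.9041]
AᵀP(A−BK) = [3.7450 -1.3686; -1.3686 6.2678]
P' = Q + AᵀP(A−BK) = [4.9950 -1.8686; -1.8686 6.5178]
tr(P') = 11.5128


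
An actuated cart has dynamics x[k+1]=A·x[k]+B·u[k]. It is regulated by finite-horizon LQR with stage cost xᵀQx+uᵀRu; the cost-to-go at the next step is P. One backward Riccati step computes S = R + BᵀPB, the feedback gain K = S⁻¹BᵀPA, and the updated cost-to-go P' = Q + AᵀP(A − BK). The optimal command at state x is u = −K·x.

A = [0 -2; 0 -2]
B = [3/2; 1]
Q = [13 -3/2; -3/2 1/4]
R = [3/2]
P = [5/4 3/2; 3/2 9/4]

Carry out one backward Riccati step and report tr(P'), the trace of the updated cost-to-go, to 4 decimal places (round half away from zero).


BᵀP = [3.3750 4.5000]
S = R + BᵀPB = [3/2] + [9.5625] = [11.0625]
BᵀPA = [0.0000 -15.7500]
K = S⁻¹·BᵀPA = [0.0000 -1.4237]
A−BK = [0.0000 0.1356; 0.0000 -0.5763]
AᵀP(A−BK) = [0.0000 0.0000; 0.0000 3.5763]
P' = Q + AᵀP(A−BK) = [13.0000 -1.5000; -1.5000 3.8263]
tr(P') = 16.8263

16.8263


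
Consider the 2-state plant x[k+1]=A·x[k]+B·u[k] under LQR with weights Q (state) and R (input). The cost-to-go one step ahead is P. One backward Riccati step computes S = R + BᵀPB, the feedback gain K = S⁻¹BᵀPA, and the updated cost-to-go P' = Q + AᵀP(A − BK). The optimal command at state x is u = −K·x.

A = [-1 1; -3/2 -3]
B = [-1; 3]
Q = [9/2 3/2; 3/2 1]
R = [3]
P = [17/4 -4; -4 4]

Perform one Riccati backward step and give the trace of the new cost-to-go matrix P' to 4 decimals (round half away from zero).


BᵀP = [-16.2500 16.0000]
S = R + BᵀPB = [3] + [64.2500] = [67.2500]
BᵀPA = [-7.7500 -64.2500]
K = S⁻¹·BᵀPA = [-0.1152 -0.9554]
A−BK = [-1.1152 0.0446; -1.1543 -0.1338]
AᵀP(A−BK) = [0.3569 0.3457; 0.3457 2.8662]
P' = Q + AᵀP(A−BK) = [4.8569 1.8457; 1.8457 3.8662]
tr(P') = 8.7230

8.7230


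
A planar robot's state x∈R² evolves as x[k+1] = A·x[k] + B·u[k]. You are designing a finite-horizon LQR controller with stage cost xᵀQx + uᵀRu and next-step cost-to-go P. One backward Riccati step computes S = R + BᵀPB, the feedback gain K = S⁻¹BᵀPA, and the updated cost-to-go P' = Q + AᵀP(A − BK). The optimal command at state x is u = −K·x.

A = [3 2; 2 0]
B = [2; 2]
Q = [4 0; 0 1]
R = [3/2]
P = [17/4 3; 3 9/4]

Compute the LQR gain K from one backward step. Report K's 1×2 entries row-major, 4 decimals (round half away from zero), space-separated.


BᵀP = [14.5000 10.5000]
S = R + BᵀPB = [3/2] + [50.0000] = [51.5000]
BᵀPA = [64.5000 29.0000]
K = S⁻¹·BᵀPA = [1.2524 0.5631]
A−BK = [0.4951 0.8738; -0.5049 -1.1262]
AᵀP(A−BK) = [2.4684 1.1796; 1.1796 0.6699]
P' = Q + AᵀP(A−BK) = [6.4684 1.1796; 1.1796 1.6699]
tr(P') = 8.1383

1.2524 0.5631


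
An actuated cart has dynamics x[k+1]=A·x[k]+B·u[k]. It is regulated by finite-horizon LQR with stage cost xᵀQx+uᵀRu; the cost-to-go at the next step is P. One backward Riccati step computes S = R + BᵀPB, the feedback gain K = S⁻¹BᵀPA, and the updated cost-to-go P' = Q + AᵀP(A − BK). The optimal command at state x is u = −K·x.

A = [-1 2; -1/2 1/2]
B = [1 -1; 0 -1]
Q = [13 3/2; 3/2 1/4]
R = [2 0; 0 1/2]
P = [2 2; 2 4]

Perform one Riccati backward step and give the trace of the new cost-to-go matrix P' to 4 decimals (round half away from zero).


BᵀP = [2.0000 2.0000; -4.0000 -6.0000]
S = R + BᵀPB = [2 0; 0 1/2] + [2.0000 -4.0000; -4.0000 10.0000] = [4.0000 -4.0000; -4.0000 10.5000]
BᵀPA = [-3.0000 5.0000; 7.0000 -11.0000]
K = S⁻¹·BᵀPA = [-0.1346 0.3269; 0.6154 -0.9231]
A−BK = [-0.2500 0.7500; 0.1154 -0.4231]
AᵀP(A−BK) = [0.2885 -0.5577; -0.5577 1.2115]
P' = Q + AᵀP(A−BK) = [13.2885 0.9423; 0.9423 1.4615]
tr(P') = 14.7500

14.7500


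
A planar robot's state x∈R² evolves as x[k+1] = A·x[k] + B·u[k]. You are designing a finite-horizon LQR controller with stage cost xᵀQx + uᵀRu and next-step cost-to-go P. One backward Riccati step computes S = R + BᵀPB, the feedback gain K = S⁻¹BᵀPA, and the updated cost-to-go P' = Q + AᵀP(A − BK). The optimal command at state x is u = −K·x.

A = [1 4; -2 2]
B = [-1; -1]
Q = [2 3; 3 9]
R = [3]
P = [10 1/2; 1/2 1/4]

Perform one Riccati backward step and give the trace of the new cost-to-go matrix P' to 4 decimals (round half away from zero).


50.5263

BᵀP = [-10.5000 -0.7500]
S = R + BᵀPB = [3] + [11.2500] = [14.2500]
BᵀPA = [-9.0000 -43.5000]
K = S⁻¹·BᵀPA = [-0.6316 -3.0526]
A−BK = [0.3684 0.9474; -2.6316 -1.0526]
AᵀP(A−BK) = [3.3158 8.5263; 8.5263 36.2105]
P' = Q + AᵀP(A−BK) = [5.3158 11.5263; 11.5263 45.2105]
tr(P') = 50.5263


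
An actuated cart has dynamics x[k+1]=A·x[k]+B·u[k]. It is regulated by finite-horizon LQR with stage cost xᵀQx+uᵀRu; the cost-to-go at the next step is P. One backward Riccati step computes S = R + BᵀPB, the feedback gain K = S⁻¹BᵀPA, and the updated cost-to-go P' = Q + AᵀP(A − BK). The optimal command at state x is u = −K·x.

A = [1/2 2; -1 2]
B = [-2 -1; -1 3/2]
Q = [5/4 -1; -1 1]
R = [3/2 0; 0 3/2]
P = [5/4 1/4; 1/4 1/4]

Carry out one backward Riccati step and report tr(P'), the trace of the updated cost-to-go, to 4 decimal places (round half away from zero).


BᵀP = [-2.7500 -0.7500; -0.8750 0.1250]
S = R + BᵀPB = [3/2 0; 0 3/2] + [6.2500 1.6250; 1.6250 1.0625] = [7.7500 1.6250; 1.6250 2.5625]
BᵀPA = [-0.6250 -7.0000; -0.5625 -1.5000]
K = S⁻¹·BᵀPA = [-0.0399 -0.9002; -0.1942 -0.0145]
A−BK = [0.2260 0.1851; -0.7486 1.1216]
AᵀP(A−BK) = [0.1783 -0.0708; -0.0708 1.6770]
P' = Q + AᵀP(A−BK) = [1.4283 -1.0708; -1.0708 2.6770]
tr(P') = 4.1053

4.1053


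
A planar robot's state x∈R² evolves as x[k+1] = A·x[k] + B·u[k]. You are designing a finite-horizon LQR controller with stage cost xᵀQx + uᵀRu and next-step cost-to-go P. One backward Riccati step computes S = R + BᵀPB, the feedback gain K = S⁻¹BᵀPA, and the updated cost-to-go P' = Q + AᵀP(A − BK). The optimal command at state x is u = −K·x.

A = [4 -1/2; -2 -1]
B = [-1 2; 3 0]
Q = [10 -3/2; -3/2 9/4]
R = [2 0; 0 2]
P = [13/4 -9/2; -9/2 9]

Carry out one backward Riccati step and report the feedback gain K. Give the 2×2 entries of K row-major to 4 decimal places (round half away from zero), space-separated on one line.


BᵀP = [-16.7500 31.5000; 6.5000 -9.0000]
S = R + BᵀPB = [2 0; 0 2] + [111.2500 -33.5000; -33.5000 13.0000] = [113.2500 -33.5000; -33.5000 15.0000]
BᵀPA = [-130.0000 -23.1250; 44.0000 5.7500]
K = S⁻¹·BᵀPA = [-0.8257 -0.2676; 1.0893 -0.2142]
A−BK = [0.9957 -0.3391; 0.4770 -0.1973]
AᵀP(A−BK) = [4.7320 -0.3573; -0.3573 0.3569]
P' = Q + AᵀP(A−BK) = [14.7320 -1.8573; -1.8573 2.6069]
tr(P') = 17.3389

-0.8257 -0.2676 1.0893 -0.2142


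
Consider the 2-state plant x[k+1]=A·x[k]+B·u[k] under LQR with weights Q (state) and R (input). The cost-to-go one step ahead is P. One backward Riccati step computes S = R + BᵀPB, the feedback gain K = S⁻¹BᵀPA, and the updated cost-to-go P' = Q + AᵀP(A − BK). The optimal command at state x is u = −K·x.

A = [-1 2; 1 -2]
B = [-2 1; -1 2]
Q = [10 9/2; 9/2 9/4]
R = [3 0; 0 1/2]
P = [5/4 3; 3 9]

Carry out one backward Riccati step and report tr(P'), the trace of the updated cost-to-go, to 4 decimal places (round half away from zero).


BᵀP = [-5.5000 -15.0000; 7.2500 21.0000]
S = R + BᵀPB = [3 0; 0 1/2] + [26.0000 -35.5000; -35.5000 49.2500] = [29.0000 -35.5000; -35.5000 49.7500]
BᵀPA = [-9.5000 19.0000; 13.7500 -27.5000]
K = S⁻¹·BᵀPA = [0.0849 -0.1699; 0.3370 -0.6740]
A−BK = [-1.1671 2.3342; 0.4110 -0.8219]
AᵀP(A−BK) = [0.4233 -0.8466; -0.8466 1.6932]
P' = Q + AᵀP(A−BK) = [10.4233 3.6534; 3.6534 3.9432]
tr(P') = 14.3664

14.3664


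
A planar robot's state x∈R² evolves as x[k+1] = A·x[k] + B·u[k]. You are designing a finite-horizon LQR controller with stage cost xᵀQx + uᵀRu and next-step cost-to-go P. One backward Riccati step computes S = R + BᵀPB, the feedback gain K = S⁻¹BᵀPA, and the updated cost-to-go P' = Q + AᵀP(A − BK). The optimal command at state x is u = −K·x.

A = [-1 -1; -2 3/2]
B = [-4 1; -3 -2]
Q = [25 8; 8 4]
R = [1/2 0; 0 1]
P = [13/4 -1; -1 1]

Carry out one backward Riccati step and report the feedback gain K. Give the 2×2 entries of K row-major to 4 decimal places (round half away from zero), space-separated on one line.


0.3393 0.0757 0.3936 -0.7218

BᵀP = [-10.0000 1.0000; 5.2500 -3.0000]
S = R + BᵀPB = [1/2 0; 0 1] + [37.0000 -12.0000; -12.0000 11.2500] = [37.5000 -12.0000; -12.0000 12.2500]
BᵀPA = [8.0000 11.5000; 0.7500 -9.7500]
K = S⁻¹·BᵀPA = [0.3393 0.0757; 0.3936 -0.7218]
A−BK = [-0.0365 0.0246; -0.1950 0.2836]
AᵀP(A−BK) = [0.2406 -0.3143; -0.3143 0.5923]
P' = Q + AᵀP(A−BK) = [25.2406 7.6857; 7.6857 4.5923]
tr(P') = 29.8328


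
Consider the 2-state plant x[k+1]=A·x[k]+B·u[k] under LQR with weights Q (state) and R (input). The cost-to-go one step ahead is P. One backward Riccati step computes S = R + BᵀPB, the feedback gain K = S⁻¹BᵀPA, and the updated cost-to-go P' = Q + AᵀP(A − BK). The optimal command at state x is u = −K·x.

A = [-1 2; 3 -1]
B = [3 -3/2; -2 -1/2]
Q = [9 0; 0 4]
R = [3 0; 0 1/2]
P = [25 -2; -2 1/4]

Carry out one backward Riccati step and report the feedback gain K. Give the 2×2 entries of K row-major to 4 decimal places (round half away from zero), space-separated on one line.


BᵀP = [79.0000 -6.5000; -36.5000 2.8750]
S = R + BᵀPB = [3 0; 0 1/2] + [250.0000 -115.2500; -115.2500 53.3125] = [253.0000 -115.2500; -115.2500 53.8125]
BᵀPA = [-98.5000 164.5000; 45.1250 -75.8750]
K = S⁻¹·BᵀPA = [-0.3008 0.3240; 0.1943 -0.7161]
A−BK = [0.1939 -0.0461; 2.4955 -0.7101]
AᵀP(A−BK) = [0.8517 -0.5230; -0.5230 0.6195]
P' = Q + AᵀP(A−BK) = [9.8517 -0.5230; -0.5230 4.6195]
tr(P') = 14.4712

-0.3008 0.3240 0.1943 -0.7161


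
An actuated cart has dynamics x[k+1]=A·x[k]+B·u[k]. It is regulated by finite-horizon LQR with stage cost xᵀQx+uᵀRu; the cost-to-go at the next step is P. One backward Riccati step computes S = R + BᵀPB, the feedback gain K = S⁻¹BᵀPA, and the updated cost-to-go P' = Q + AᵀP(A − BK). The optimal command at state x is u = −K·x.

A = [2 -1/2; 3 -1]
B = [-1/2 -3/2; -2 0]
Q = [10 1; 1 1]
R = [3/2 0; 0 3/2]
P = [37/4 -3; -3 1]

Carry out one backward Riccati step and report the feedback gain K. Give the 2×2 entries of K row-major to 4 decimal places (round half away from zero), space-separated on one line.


-0.0415 0.0233 -0.6425 0.1114

BᵀP = [1.3750 -0.5000; -13.8750 4.5000]
S = R + BᵀPB = [3/2 0; 0 3/2] + [0.3125 -2.0625; -2.0625 20.8125] = [1.8125 -2.0625; -2.0625 22.3125]
BᵀPA = [1.2500 -0.1875; -14.2500 2.4375]
K = S⁻¹·BᵀPA = [-0.0415 0.0233; -0.6425 0.1114]
A−BK = [1.0155 -0.3212; 2.9171 -0.9534]
AᵀP(A−BK) = [0.8964 -0.1917; -0.1917 0.0453]
P' = Q + AᵀP(A−BK) = [10.8964 0.8083; 0.8083 1.0453]
tr(P') = 11.9417


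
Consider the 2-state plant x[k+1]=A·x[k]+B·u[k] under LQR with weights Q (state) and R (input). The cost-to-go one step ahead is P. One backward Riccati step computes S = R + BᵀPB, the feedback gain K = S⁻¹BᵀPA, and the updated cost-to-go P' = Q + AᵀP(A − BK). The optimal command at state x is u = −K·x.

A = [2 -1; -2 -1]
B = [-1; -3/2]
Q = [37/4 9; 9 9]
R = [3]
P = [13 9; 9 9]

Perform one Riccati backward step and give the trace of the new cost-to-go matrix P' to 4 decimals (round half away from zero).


35.2777

BᵀP = [-26.5000 -22.5000]
S = R + BᵀPB = [3] + [60.2500] = [63.2500]
BᵀPA = [-8.0000 49.0000]
K = S⁻¹·BᵀPA = [-0.1265 0.7747]
A−BK = [1.8735 -0.2253; -2.1897 0.1621]
AᵀP(A−BK) = [14.9881 -1.8024; -1.8024 2.0395]
P' = Q + AᵀP(A−BK) = [24.2381 7.1976; 7.1976 11.0395]
tr(P') = 35.2777


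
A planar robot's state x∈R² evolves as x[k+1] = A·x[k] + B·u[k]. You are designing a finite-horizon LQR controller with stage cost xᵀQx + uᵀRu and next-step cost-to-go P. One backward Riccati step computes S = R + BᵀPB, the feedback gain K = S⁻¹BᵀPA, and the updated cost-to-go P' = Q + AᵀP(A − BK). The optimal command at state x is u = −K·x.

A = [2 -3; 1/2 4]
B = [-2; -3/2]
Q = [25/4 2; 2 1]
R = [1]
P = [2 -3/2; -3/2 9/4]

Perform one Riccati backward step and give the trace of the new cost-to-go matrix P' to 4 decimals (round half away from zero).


97.3488

BᵀP = [-1.7500 -0.3750]
S = R + BᵀPB = [1] + [4.0625] = [5.0625]
BᵀPA = [-3.6875 3.7500]
K = S⁻¹·BᵀPA = [-0.7284 0.7407]
A−BK = [0.5432 -1.5185; -0.5926 5.1111]
AᵀP(A−BK) = [2.8765 -14.5185; -14.5185 87.2222]
P' = Q + AᵀP(A−BK) = [9.1265 -12.5185; -12.5185 88.2222]
tr(P') = 97.3488


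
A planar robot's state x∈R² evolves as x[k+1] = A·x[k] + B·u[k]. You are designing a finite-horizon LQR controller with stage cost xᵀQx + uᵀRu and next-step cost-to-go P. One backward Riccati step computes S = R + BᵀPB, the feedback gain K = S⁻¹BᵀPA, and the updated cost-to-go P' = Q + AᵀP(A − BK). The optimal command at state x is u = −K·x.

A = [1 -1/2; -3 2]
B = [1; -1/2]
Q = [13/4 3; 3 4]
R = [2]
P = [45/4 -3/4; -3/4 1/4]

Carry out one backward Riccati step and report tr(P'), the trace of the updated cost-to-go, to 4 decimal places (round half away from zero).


12.0556

BᵀP = [11.6250 -0.8750]
S = R + BᵀPB = [2] + [12.0625] = [14.0625]
BᵀPA = [14.2500 -7.5625]
K = S⁻¹·BᵀPA = [1.0133 -0.5378]
A−BK = [-0.0133 0.0378; -2.4933 1.7311]
AᵀP(A−BK) = [3.5600 -2.0867; -2.0867 1.2456]
P' = Q + AᵀP(A−BK) = [6.8100 0.9133; 0.9133 5.2456]
tr(P') = 12.0556


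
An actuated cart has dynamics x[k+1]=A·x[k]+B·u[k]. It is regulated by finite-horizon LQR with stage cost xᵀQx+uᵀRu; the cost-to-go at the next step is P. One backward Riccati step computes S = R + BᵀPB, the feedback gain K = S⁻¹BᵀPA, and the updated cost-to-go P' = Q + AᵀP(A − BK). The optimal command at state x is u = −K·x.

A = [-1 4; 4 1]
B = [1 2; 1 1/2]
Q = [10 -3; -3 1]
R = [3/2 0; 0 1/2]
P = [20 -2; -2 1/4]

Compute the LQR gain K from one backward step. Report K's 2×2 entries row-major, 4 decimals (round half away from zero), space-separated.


BᵀP = [18.0000 -1.7500; 39.0000 -3.8750]
S = R + BᵀPB = [3/2 0; 0 1/2] + [16.2500 35.1250; 35.1250 76.0625] = [17.7500 35.1250; 35.1250 76.5625]
BᵀPA = [-25.0000 70.2500; -54.5000 152.1250]
K = S⁻¹·BᵀPA = [0.0020 0.2805; -0.7128 1.8582]
A−BK = [0.4235 0.0030; 4.3544 -0.2096]
AᵀP(A−BK) = [1.2049 -0.7128; -0.7128 1.8582]
P' = Q + AᵀP(A−BK) = [11.2049 -3.7128; -3.7128 2.8582]
tr(P') = 14.0631

0.0020 0.2805 -0.7128 1.8582


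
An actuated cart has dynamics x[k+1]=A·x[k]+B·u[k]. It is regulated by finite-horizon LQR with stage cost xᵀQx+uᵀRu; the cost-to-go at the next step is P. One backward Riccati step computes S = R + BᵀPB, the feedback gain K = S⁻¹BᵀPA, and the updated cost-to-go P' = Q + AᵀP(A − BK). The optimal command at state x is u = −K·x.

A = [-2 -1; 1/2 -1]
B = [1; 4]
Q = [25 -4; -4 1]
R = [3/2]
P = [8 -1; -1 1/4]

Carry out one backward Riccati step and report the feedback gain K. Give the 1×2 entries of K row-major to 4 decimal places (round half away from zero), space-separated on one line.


BᵀP = [4.0000 0.0000]
S = R + BᵀPB = [3/2] + [4.0000] = [5.5000]
BᵀPA = [-8.0000 -4.0000]
K = S⁻¹·BᵀPA = [-1.4545 -0.7273]
A−BK = [-0.5455 -0.2727; 6.3182 1.9091]
AᵀP(A−BK) = [22.4261 8.5568; 8.5568 3.3409]
P' = Q + AᵀP(A−BK) = [47.4261 4.5568; 4.5568 4.3409]
tr(P') = 51.7670

-1.4545 -0.7273


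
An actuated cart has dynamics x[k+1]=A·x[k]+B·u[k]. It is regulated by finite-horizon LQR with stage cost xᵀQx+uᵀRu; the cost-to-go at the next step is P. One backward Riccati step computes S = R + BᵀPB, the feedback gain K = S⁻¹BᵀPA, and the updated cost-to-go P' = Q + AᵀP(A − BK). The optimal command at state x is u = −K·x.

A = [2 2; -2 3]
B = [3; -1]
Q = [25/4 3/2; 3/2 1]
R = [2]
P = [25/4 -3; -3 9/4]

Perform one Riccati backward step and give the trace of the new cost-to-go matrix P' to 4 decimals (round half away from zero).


17.7986

BᵀP = [21.7500 -11.2500]
S = R + BᵀPB = [2] + [76.5000] = [78.5000]
BᵀPA = [66.0000 9.7500]
K = S⁻¹·BᵀPA = [0.8408 0.1242]
A−BK = [-0.5223 1.6274; -1.1592 3.1242]
AᵀP(A−BK) = [2.5096 -2.6975; -2.6975 8.0390]
P' = Q + AᵀP(A−BK) = [8.7596 -1.1975; -1.1975 9.0390]
tr(P') = 17.7986


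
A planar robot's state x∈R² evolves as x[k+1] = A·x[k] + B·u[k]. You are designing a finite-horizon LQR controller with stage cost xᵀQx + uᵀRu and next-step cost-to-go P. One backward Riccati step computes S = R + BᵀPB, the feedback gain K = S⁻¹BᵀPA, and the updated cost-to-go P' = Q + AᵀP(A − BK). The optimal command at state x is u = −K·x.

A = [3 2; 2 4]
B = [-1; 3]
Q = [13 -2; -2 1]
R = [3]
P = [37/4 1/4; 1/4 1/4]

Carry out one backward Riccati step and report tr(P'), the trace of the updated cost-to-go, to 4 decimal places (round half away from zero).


BᵀP = [-8.5000 0.5000]
S = R + BᵀPB = [3] + [10.0000] = [13.0000]
BᵀPA = [-24.5000 -15.0000]
K = S⁻¹·BᵀPA = [-1.8846 -1.1538]
A−BK = [1.1154 0.8462; 7.6538 7.4615]
AᵀP(A−BK) = [41.0769 33.2308; 33.2308 27.6923]
P' = Q + AᵀP(A−BK) = [54.0769 31.2308; 31.2308 28.6923]
tr(P') = 82.7692

82.7692


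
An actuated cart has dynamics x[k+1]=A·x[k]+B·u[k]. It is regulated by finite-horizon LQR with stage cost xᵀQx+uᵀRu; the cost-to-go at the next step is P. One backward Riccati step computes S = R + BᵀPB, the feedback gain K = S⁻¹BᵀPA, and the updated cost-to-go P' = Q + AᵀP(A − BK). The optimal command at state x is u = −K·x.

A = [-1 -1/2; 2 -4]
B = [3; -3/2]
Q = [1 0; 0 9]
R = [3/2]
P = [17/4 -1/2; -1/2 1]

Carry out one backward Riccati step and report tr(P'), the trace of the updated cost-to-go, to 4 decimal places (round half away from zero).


BᵀP = [13.5000 -3.0000]
S = R + BᵀPB = [3/2] + [45.0000] = [46.5000]
BᵀPA = [-19.5000 5.2500]
K = S⁻¹·BᵀPA = [-0.4194 0.1129]
A−BK = [0.2581 -0.8387; 1.3710 -3.8306]
AᵀP(A−BK) = [2.0726 -5.1734; -5.1734 14.4698]
P' = Q + AᵀP(A−BK) = [3.0726 -5.1734; -5.1734 23.4698]
tr(P') = 26.5423

26.5423


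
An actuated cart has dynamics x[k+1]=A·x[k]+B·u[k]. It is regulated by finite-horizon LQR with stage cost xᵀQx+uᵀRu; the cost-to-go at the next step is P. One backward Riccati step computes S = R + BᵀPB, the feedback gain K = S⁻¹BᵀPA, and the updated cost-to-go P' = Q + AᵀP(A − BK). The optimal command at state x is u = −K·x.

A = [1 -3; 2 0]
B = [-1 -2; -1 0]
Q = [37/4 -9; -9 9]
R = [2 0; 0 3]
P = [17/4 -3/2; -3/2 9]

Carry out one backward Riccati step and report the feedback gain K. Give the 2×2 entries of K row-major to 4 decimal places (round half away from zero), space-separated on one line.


-1.5891 0.1153 0.3120 1.2433

BᵀP = [-2.7500 -7.5000; -8.5000 3.0000]
S = R + BᵀPB = [2 0; 0 3] + [10.2500 5.5000; 5.5000 17.0000] = [12.2500 5.5000; 5.5000 20.0000]
BᵀPA = [-17.7500 8.2500; -2.5000 25.5000]
K = S⁻¹·BᵀPA = [-1.5891 0.1153; 0.3120 1.2433]
A−BK = [0.0349 -0.3981; 0.4109 0.1153]
AᵀP(A−BK) = [6.8242 1.4040; 1.4040 5.5949]
P' = Q + AᵀP(A−BK) = [16.0742 -7.5960; -7.5960 14.5949]
tr(P') = 30.6691


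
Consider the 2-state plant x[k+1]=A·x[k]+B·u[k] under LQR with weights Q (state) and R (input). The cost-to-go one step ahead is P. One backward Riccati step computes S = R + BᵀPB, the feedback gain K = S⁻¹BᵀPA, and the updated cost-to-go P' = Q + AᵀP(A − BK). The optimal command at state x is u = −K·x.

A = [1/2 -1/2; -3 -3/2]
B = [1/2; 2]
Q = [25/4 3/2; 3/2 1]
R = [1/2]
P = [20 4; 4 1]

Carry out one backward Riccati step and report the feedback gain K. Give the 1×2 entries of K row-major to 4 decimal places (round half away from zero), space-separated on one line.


BᵀP = [18.0000 4.0000]
S = R + BᵀPB = [1/2] + [17.0000] = [17.5000]
BᵀPA = [-3.0000 -15.0000]
K = S⁻¹·BᵀPA = [-0.1714 -0.8571]
A−BK = [0.5857 -0.0714; -2.6571 0.2143]
AᵀP(A−BK) = [1.4857 -0.0714; -0.0714 0.3929]
P' = Q + AᵀP(A−BK) = [7.7357 1.4286; 1.4286 1.3929]
tr(P') = 9.1286

-0.1714 -0.8571


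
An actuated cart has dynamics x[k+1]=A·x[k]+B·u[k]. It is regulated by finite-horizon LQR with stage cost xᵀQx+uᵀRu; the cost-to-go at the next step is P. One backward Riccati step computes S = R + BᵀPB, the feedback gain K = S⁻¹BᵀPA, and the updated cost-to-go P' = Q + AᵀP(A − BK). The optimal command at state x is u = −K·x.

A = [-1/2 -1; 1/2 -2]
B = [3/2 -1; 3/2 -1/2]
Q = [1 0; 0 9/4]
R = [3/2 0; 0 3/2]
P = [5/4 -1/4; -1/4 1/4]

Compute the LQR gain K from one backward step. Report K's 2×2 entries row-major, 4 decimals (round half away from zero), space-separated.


BᵀP = [1.5000 0.0000; -1.1250 0.1250]
S = R + BᵀPB = [3/2 0; 0 3/2] + [2.2500 -1.5000; -1.5000 1.0625] = [3.7500 -1.5000; -1.5000 2.5625]
BᵀPA = [-0.7500 -1.5000; 0.6250 0.8750]
K = S⁻¹·BᵀPA = [-0.1338 -0.3439; 0.1656 0.1401]
A−BK = [-0.1338 -0.3439; 0.7834 -1.4140]
AᵀP(A−BK) = [0.2962 -0.0955; -0.0955 0.6115]
P' = Q + AᵀP(A−BK) = [1.2962 -0.0955; -0.0955 2.8615]
tr(P') = 4.1576

-0.1338 -0.3439 0.1656 0.1401


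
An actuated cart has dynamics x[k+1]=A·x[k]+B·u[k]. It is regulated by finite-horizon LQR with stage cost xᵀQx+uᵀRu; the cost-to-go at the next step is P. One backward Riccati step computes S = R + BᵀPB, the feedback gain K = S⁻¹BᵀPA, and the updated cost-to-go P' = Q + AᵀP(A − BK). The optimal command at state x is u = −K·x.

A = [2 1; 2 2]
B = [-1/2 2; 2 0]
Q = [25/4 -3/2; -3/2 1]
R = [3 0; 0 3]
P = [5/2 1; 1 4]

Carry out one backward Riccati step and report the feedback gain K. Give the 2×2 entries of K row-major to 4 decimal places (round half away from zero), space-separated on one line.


BᵀP = [0.7500 7.5000; 5.0000 2.0000]
S = R + BᵀPB = [3 0; 0 3] + [14.6250 1.5000; 1.5000 10.0000] = [17.6250 1.5000; 1.5000 13.0000]
BᵀPA = [16.5000 15.7500; 14.0000 9.0000]
K = S⁻¹·BᵀPA = [0.8529 0.8430; 0.9785 0.5950]
A−BK = [0.4694 0.2314; 0.2942 0.3140]
AᵀP(A−BK) = [6.2281 4.7603; 4.7603 3.8678]
P' = Q + AᵀP(A−BK) = [12.4781 3.2603; 3.2603 4.8678]
tr(P') = 17.3459

0.8529 0.8430 0.9785 0.5950


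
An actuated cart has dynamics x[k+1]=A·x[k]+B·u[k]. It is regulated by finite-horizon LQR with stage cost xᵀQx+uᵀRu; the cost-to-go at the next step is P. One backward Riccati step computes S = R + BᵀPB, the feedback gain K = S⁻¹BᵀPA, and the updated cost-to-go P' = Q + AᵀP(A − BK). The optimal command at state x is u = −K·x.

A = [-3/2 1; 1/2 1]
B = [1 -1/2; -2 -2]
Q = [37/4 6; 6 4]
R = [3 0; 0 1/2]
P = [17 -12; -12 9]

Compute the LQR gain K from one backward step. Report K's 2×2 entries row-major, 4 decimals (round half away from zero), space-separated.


BᵀP = [41.0000 -30.0000; 15.5000 -12.0000]
S = R + BᵀPB = [3 0; 0 1/2] + [101.0000 39.5000; 39.5000 16.2500] = [104.0000 39.5000; 39.5000 16.7500]
BᵀPA = [-76.5000 11.0000; -29.2500 3.5000]
K = S⁻¹·BᵀPA = [-0.6933 0.2531; -0.1114 -0.3879]
A−BK = [-0.8624 0.5530; -1.1094 0.7304]
AᵀP(A−BK) = [2.2067 -0.9842; -0.9842 0.5736]
P' = Q + AᵀP(A−BK) = [11.4567 5.0158; 5.0158 4.5736]
tr(P') = 16.0303

-0.6933 0.2531 -0.1114 -0.3879


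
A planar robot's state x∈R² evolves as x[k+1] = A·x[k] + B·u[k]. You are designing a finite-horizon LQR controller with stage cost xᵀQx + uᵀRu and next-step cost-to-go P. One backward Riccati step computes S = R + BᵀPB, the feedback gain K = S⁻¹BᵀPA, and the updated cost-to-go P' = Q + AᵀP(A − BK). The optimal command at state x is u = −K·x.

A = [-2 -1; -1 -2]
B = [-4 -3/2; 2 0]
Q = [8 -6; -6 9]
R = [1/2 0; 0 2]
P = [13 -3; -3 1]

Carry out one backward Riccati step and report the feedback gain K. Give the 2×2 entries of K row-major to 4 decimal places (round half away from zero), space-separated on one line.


BᵀP = [-58.0000 14.0000; -19.5000 4.5000]
S = R + BᵀPB = [1/2 0; 0 2] + [260.0000 87.0000; 87.0000 29.2500] = [260.5000 87.0000; 87.0000 31.2500]
BᵀPA = [102.0000 30.0000; 34.5000 10.5000]
K = S⁻¹·BᵀPA = [0.3254 0.0420; 0.1981 0.2191]
A−BK = [-0.4013 -0.5034; -1.6508 -2.0840]
AᵀP(A−BK) = [0.9753 1.1581; 1.1581 1.4398]
P' = Q + AᵀP(A−BK) = [8.9753 -4.8419; -4.8419 10.4398]
tr(P') = 19.4150

0.3254 0.0420 0.1981 0.2191


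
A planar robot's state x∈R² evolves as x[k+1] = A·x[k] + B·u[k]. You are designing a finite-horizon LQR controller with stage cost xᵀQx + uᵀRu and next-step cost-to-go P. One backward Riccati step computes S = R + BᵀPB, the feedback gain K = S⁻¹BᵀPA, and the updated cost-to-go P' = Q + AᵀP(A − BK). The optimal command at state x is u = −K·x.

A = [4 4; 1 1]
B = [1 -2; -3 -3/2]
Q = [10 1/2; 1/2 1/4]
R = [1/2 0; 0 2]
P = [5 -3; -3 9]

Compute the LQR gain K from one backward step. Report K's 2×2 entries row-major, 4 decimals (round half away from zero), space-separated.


0.5042 0.5042 -1.5700 -1.5700

BᵀP = [14.0000 -30.0000; -5.5000 -7.5000]
S = R + BᵀPB = [1/2 0; 0 2] + [104.0000 17.0000; 17.0000 22.2500] = [104.5000 17.0000; 17.0000 24.2500]
BᵀPA = [26.0000 26.0000; -29.5000 -29.5000]
K = S⁻¹·BᵀPA = [0.5042 0.5042; -1.5700 -1.5700]
A−BK = [0.3559 0.3559; 0.1577 0.1577]
AᵀP(A−BK) = [5.5770 5.5770; 5.5770 5.5770]
P' = Q + AᵀP(A−BK) = [15.5770 6.0770; 6.0770 5.8270]
tr(P') = 21.4039
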